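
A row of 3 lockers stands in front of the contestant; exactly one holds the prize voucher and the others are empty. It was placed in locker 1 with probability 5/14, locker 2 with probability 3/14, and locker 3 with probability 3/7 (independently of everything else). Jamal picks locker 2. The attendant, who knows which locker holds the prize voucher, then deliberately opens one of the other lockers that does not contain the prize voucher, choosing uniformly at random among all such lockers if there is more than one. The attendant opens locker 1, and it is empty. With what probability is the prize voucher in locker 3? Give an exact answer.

Condition on the true location of the prize voucher.
If it is in locker 1 (prior 5/14): the attendant opened locker 1, so this case is ruled out; weight (5/14)·0 = 0.
If it is in locker 2 (prior 3/14): the attendant has 2 equally likely choices, so probability 1/2; weight (3/14)·(1/2) = 3/28.
If it is in locker 3 (prior 3/7): the attendant has no choice, probability 1; weight (3/7)·1 = 3/7.
The weights sum to 15/28.
So P(the prize voucher in locker 3 | the attendant opened locker 1) = (3/7) / (15/28) = 4/5.

4/5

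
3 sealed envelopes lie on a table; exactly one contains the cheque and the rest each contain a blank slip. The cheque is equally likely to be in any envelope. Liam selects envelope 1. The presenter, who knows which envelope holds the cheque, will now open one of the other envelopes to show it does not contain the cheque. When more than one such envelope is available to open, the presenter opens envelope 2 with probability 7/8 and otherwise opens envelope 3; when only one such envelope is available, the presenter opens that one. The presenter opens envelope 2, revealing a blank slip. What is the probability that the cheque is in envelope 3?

Condition on the true location of the cheque.
If it is in envelope 1 (prior 1/3): envelope 2 is available, opened with probability 7/8; weight (1/3)·(7/8) = 7/24.
If it is in envelope 2 (prior 1/3): the presenter opened envelope 2, so this case is ruled out; weight (1/3)·0 = 0.
If it is in envelope 3 (prior 1/3): only envelope 2 is available, probability 1; weight (1/3)·1 = 1/3.
The weights sum to 5/8.
So P(the cheque in envelope 3 | the presenter opened envelope 2) = (1/3) / (5/8) = 8/15.

8/15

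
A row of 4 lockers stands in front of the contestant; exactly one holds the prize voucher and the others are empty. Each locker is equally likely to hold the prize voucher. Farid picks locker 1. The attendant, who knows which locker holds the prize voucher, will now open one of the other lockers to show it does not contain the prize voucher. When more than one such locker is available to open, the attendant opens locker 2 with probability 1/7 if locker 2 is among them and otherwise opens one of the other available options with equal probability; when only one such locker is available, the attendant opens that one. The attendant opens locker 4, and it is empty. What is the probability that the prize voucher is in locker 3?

Consider each possible location of the prize voucher in turn.
If it is in locker 1 (prior 1/4): locker 2 is available but not opened; locker 4 gets probability (1 − 1/7)/2 = 3/7; weight (1/4)·(3/7) = 3/28.
If it is in locker 2 (prior 1/4): locker 2 holds the prize so is unavailable; the attendant chooses uniformly among the 2 others, probability 1/2; weight (1/4)·(1/2) = 1/8.
If it is in locker 3 (prior 1/4): locker 2 is available but not opened, probability 6/7; weight (1/4)·(6/7) = 3/14.
If it is in locker 4 (prior 1/4): the attendant opened locker 4, so this case is ruled out; weight (1/4)·0 = 0.
The weights sum to 25/56.
So P(the prize voucher in locker 3 | the attendant opened locker 4) = (3/14) / (25/56) = 12/25.

12/25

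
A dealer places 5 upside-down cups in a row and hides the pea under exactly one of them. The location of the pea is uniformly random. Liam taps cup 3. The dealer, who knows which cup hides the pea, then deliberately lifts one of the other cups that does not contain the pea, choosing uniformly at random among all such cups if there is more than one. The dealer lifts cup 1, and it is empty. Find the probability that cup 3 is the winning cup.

Consider each possible location of the pea in turn.
If it is under cup 1 (prior 1/5): the dealer opened cup 1, so this case is ruled out; weight (1/5)·0 = 0.
If it is under any of cups 2, 4, and 5 (prior 1/5 each): the dealer has 3 equally likely choices, so probability 1/3; weight (1/5)·(1/3) = 1/15 each.
If it is under cup 3 (prior 1/5): the dealer has 4 equally likely choices, so probability 1/4; weight (1/5)·(1/4) = 1/20.
The weights sum to 1/4.
So P(the pea under cup 3 | the dealer opened cup 1) = (1/20) / (1/4) = 1/5.

1/5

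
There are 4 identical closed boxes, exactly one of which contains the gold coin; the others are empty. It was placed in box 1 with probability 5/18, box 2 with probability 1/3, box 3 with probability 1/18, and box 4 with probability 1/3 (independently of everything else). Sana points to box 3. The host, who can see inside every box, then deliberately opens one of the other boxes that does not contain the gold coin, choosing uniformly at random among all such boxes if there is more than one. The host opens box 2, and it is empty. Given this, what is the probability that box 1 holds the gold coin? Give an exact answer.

Condition on the true location of the gold coin.
If it is in box 1 (prior 5/18): the host has 2 equally likely choices, so probability 1/2; weight (5/18)·(1/2) = 5/36.
If it is in box 2 (prior 1/3): the host opened box 2, so this case is ruled out; weight (1/3)·0 = 0.
If it is in box 3 (prior 1/18): the host has 3 equally likely choices, so probability 1/3; weight (1/18)·(1/3) = 1/54.
If it is in box 4 (prior 1/3): the host has 2 equally likely choices, so probability 1/2; weight (1/3)·(1/2) = 1/6.
The weights sum to 35/108.
So P(the gold coin in box 1 | the host opened box 2) = (5/36) / (35/108) = 3/7.

3/7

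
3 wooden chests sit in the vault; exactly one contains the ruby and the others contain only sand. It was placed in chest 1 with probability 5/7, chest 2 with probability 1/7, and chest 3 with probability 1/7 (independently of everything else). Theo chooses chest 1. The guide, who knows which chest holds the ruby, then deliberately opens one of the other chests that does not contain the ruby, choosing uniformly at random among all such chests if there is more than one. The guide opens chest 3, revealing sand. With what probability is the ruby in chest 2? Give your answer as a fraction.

2/7

Apply Bayes' rule, conditioning on where the ruby actually is.
If it is in chest 1 (prior 5/7): the guide has 2 equally likely choices, so probability 1/2; weight (5/7)·(1/2) = 5/14.
If it is in chest 2 (prior 1/7): the guide has no choice, probability 1; weight (1/7)·1 = 1/7.
If it is in chest 3 (prior 1/7): the guide opened chest 3, so this case is ruled out; weight (1/7)·0 = 0.
The weights sum to 1/2.
So P(the ruby in chest 2 | the guide opened chest 3) = (1/7) / (1/2) = 2/7.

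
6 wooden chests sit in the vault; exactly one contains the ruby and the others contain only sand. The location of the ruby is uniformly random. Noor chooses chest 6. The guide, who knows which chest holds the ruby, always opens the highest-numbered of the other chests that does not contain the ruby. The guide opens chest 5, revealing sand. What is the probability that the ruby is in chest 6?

1/5

Condition on the true location of the ruby.
If it is in any of chests 1, 2, 3, 4, and 6 (prior 1/6 each): chest 5 is the highest-numbered option available, probability 1; weight (1/6)·1 = 1/6 each.
If it is in chest 5 (prior 1/6): the guide opened chest 5, so this case is ruled out; weight (1/6)·0 = 0.
The weights sum to 5/6.
So P(the ruby in chest 6 | the guide opened chest 5) = (1/6) / (5/6) = 1/5.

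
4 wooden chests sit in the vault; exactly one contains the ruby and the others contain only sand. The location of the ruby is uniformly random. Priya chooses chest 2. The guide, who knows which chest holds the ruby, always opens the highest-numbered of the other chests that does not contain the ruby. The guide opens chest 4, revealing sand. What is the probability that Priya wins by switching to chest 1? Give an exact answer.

Condition on the true location of the ruby.
If it is in any of chests 1, 2, and 3 (prior 1/4 each): chest 4 is the highest-numbered option available, probability 1; weight (1/4)·1 = 1/4 each.
If it is in chest 4 (prior 1/4): the guide opened chest 4, so this case is ruled out; weight (1/4)·0 = 0.
The weights sum to 3/4.
So P(the ruby in chest 1 | the guide opened chest 4) = (1/4) / (3/4) = 1/3.

1/3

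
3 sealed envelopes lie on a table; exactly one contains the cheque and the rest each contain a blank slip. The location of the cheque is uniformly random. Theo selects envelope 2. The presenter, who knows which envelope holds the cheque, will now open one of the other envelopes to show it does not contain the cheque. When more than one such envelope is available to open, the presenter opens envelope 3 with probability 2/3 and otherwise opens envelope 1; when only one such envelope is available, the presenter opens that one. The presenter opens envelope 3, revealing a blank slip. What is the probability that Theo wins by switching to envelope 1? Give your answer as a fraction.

3/5

Apply Bayes' rule, conditioning on where the cheque actually is.
If it is in envelope 1 (prior 1/3): only envelope 3 is available, probability 1; weight (1/3)·1 = 1/3.
If it is in envelope 2 (prior 1/3): envelope 3 is available, opened with probability 2/3; weight (1/3)·(2/3) = 2/9.
If it is in envelope 3 (prior 1/3): the presenter opened envelope 3, so this case is ruled out; weight (1/3)·0 = 0.
The weights sum to 5/9.
So P(the cheque in envelope 1 | the presenter opened envelope 3) = (1/3) / (5/9) = 3/5.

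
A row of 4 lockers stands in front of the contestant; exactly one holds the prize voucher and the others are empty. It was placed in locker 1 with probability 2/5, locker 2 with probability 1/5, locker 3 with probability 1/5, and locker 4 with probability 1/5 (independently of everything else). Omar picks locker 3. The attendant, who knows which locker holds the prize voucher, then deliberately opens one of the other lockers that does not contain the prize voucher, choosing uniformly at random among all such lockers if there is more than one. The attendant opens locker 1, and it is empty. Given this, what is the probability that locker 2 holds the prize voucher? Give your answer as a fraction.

Condition on the true location of the prize voucher.
If it is in locker 1 (prior 2/5): the attendant opened locker 1, so this case is ruled out; weight (2/5)·0 = 0.
If it is in either of lockers 2 and 4 (prior 1/5 each): the attendant has 2 equally likely choices, so probability 1/2; weight (1/5)·(1/2) = 1/10 each.
If it is in locker 3 (prior 1/5): the attendant has 3 equally likely choices, so probability 1/3; weight (1/5)·(1/3) = 1/15.
The weights sum to 4/15.
So P(the prize voucher in locker 2 | the attendant opened locker 1) = (1/10) / (4/15) = 3/8.

3/8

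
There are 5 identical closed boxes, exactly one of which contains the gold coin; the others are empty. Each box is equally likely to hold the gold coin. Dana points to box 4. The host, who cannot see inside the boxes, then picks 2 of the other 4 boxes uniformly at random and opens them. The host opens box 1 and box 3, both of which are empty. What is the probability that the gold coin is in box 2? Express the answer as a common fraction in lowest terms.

1/3

Condition on the true location of the gold coin.
If it is in either of boxes 1 and 3 (prior 1/5 each): that box was opened and seen not to hold the prize — ruled out; weight (1/5)·0 = 0 each.
If it is in any of boxes 2, 4, and 5 (prior 1/5 each): the host picks exactly this set with probability 1/6 regardless, and none is the prize; weight (1/5)·(1/6) = 1/30 each.
The weights sum to 1/10.
So P(the gold coin in box 2 | the host opened box 1 and box 3) = (1/30) / (1/10) = 1/3.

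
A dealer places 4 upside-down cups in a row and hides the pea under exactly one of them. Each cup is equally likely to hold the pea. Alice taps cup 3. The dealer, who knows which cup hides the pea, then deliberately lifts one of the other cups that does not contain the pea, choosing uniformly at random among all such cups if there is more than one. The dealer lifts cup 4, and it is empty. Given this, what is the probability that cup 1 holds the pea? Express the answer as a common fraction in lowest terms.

Condition on the true location of the pea.
If it is under either of cups 1 and 2 (prior 1/4 each): the dealer has 2 equally likely choices, so probability 1/2; weight (1/4)·(1/2) = 1/8 each.
If it is under cup 3 (prior 1/4): the dealer has 3 equally likely choices, so probability 1/3; weight (1/4)·(1/3) = 1/12.
If it is under cup 4 (prior 1/4): the dealer opened cup 4, so this case is ruled out; weight (1/4)·0 = 0.
The weights sum to 1/3.
So P(the pea under cup 1 | the dealer opened cup 4) = (1/8) / (1/3) = 3/8.

3/8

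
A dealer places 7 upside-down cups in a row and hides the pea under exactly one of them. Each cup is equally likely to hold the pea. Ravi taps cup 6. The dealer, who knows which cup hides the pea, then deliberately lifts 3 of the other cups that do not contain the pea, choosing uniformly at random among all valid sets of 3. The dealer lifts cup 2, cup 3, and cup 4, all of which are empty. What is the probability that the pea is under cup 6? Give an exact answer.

Apply Bayes' rule, conditioning on where the pea actually is.
If it is under any of cups 1, 5, and 7 (prior 1/7 each): the dealer has 10 equally likely choices, so probability 1/10; weight (1/7)·(1/10) = 1/70 each.
If it is under any of cups 2, 3, and 4 (prior 1/7 each): that cup was opened and seen not to hold the prize — ruled out; weight (1/7)·0 = 0 each.
If it is under cup 6 (prior 1/7): the dealer has 20 equally likely choices, so probability 1/20; weight (1/7)·(1/20) = 1/140.
The weights sum to 1/20.
So P(the pea under cup 6 | the dealer opened cup 2, cup 3, and cup 4) = (1/140) / (1/20) = 1/7.

1/7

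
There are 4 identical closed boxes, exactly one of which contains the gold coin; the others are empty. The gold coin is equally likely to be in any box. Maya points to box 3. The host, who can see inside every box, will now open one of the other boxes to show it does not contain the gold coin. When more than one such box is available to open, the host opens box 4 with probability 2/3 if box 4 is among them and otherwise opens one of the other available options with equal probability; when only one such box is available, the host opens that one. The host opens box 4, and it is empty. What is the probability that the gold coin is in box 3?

1/3

Apply Bayes' rule, conditioning on where the gold coin actually is.
If it is in any of boxes 1, 2, and 3 (prior 1/4 each): box 4 is available, opened with probability 2/3; weight (1/4)·(2/3) = 1/6 each.
If it is in box 4 (prior 1/4): the host opened box 4, so this case is ruled out; weight (1/4)·0 = 0.
The weights sum to 1/2.
So P(the gold coin in box 3 | the host opened box 4) = (1/6) / (1/2) = 1/3.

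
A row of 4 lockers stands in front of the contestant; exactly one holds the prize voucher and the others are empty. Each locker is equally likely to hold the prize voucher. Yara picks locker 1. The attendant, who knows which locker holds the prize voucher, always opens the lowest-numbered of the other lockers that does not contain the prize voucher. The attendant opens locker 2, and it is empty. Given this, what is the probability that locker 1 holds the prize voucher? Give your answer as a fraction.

Apply Bayes' rule, conditioning on where the prize voucher actually is.
If it is in any of lockers 1, 3, and 4 (prior 1/4 each): locker 2 is the lowest-numbered option available, probability 1; weight (1/4)·1 = 1/4 each.
If it is in locker 2 (prior 1/4): the attendant opened locker 2, so this case is ruled out; weight (1/4)·0 = 0.
The weights sum to 3/4.
So P(the prize voucher in locker 1 | the attendant opened locker 2) = (1/4) / (3/4) = 1/3.

1/3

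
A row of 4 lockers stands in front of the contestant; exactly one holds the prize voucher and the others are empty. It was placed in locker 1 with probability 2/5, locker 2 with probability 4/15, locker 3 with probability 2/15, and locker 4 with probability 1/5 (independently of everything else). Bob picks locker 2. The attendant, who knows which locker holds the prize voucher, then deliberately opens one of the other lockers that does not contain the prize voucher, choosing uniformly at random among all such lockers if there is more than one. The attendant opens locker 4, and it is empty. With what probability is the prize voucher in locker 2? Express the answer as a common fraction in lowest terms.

Consider each possible location of the prize voucher in turn.
If it is in locker 1 (prior 2/5): the attendant has 2 equally likely choices, so probability 1/2; weight (2/5)·(1/2) = 1/5.
If it is in locker 2 (prior 4/15): the attendant has 3 equally likely choices, so probability 1/3; weight (4/15)·(1/3) = 4/45.
If it is in locker 3 (prior 2/15): the attendant has 2 equally likely choices, so probability 1/2; weight (2/15)·(1/2) = 1/15.
If it is in locker 4 (prior 1/5): the attendant opened locker 4, so this case is ruled out; weight (1/5)·0 = 0.
The weights sum to 16/45.
So P(the prize voucher in locker 2 | the attendant opened locker 4) = (4/45) / (16/45) = 1/4.

1/4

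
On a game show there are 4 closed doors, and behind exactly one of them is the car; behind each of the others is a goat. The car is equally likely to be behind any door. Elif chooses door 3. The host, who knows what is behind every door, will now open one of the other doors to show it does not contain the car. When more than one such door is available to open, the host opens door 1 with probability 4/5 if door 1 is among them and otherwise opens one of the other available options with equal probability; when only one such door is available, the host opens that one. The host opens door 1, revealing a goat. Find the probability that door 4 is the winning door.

Consider each possible location of the car in turn.
If it is behind door 1 (prior 1/4): the host opened door 1, so this case is ruled out; weight (1/4)·0 = 0.
If it is behind any of doors 2, 3, and 4 (prior 1/4 each): door 1 is available, opened with probability 4/5; weight (1/4)·(4/5) = 1/5 each.
The weights sum to 3/5.
So P(the car behind door 4 | the host opened door 1) = (1/5) / (3/5) = 1/3.

1/3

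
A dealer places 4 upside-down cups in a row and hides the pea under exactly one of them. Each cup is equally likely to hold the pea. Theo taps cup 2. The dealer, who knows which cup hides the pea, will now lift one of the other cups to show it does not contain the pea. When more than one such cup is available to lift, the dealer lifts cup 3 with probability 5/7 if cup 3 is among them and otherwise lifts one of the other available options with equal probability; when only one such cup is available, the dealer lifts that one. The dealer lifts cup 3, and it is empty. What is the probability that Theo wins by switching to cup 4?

Apply Bayes' rule, conditioning on where the pea actually is.
If it is under any of cups 1, 2, and 4 (prior 1/4 each): cup 3 is available, opened with probability 5/7; weight (1/4)·(5/7) = 5/28 each.
If it is under cup 3 (prior 1/4): the dealer opened cup 3, so this case is ruled out; weight (1/4)·0 = 0.
The weights sum to 15/28.
So P(the pea under cup 4 | the dealer opened cup 3) = (5/28) / (15/28) = 1/3.

1/3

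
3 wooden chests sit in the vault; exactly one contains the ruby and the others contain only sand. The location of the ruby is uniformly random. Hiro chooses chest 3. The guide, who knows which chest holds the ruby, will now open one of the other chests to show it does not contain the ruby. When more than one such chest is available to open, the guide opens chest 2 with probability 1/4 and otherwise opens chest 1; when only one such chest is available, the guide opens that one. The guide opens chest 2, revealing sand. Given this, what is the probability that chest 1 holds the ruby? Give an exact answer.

4/5

Consider each possible location of the ruby in turn.
If it is in chest 1 (prior 1/3): only chest 2 is available, probability 1; weight (1/3)·1 = 1/3.
If it is in chest 2 (prior 1/3): the guide opened chest 2, so this case is ruled out; weight (1/3)·0 = 0.
If it is in chest 3 (prior 1/3): chest 2 is available, opened with probability 1/4; weight (1/3)·(1/4) = 1/12.
The weights sum to 5/12.
So P(the ruby in chest 1 | the guide opened chest 2) = (1/3) / (5/12) = 4/5.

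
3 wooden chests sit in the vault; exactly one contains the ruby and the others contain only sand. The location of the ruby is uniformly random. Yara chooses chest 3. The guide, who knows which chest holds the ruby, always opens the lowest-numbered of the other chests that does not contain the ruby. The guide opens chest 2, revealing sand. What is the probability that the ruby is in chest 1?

Consider each possible location of the ruby in turn.
If it is in chest 1 (prior 1/3): chest 2 is the lowest-numbered option available, probability 1; weight (1/3)·1 = 1/3.
If it is in chest 2 (prior 1/3): the guide opened chest 2, so this case is ruled out; weight (1/3)·0 = 0.
If it is in chest 3 (prior 1/3): the guide would have opened chest 1 instead, probability 0; weight (1/3)·0 = 0.
The weights sum to 1/3.
So P(the ruby in chest 1 | the guide opened chest 2) = (1/3) / (1/3) = 1.

1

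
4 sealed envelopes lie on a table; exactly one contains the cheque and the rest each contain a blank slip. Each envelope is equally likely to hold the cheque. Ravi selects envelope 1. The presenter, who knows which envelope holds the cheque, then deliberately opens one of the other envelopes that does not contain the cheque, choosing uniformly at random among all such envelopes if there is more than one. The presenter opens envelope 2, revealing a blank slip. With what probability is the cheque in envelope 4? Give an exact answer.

Condition on the true location of the cheque.
If it is in envelope 1 (prior 1/4): the presenter has 3 equally likely choices, so probability 1/3; weight (1/4)·(1/3) = 1/12.
If it is in envelope 2 (prior 1/4): the presenter opened envelope 2, so this case is ruled out; weight (1/4)·0 = 0.
If it is in either of envelopes 3 and 4 (prior 1/4 each): the presenter has 2 equally likely choices, so probability 1/2; weight (1/4)·(1/2) = 1/8 each.
The weights sum to 1/3.
So P(the cheque in envelope 4 | the presenter opened envelope 2) = (1/8) / (1/3) = 3/8.

3/8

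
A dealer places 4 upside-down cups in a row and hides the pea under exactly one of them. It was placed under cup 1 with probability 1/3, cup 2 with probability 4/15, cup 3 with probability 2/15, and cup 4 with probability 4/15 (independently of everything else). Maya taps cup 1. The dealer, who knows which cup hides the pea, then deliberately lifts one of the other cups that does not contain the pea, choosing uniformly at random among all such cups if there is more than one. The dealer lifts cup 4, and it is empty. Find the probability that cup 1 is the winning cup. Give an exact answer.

Consider each possible location of the pea in turn.
If it is under cup 1 (prior 1/3): the dealer has 3 equally likely choices, so probability 1/3; weight (1/3)·(1/3) = 1/9.
If it is under cup 2 (prior 4/15): the dealer has 2 equally likely choices, so probability 1/2; weight (4/15)·(1/2) = 2/15.
If it is under cup 3 (prior 2/15): the dealer has 2 equally likely choices, so probability 1/2; weight (2/15)·(1/2) = 1/15.
If it is under cup 4 (prior 4/15): the dealer opened cup 4, so this case is ruled out; weight (4/15)·0 = 0.
The weights sum to 14/45.
So P(the pea under cup 1 | the dealer opened cup 4) = (1/9) / (14/45) = 5/14.

5/14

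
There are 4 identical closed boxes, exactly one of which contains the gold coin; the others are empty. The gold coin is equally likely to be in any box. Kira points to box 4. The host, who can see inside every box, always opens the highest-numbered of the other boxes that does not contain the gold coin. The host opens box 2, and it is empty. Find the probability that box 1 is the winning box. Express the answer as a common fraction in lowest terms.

Consider each possible location of the gold coin in turn.
If it is in either of boxes 1 and 4 (prior 1/4 each): the host would have opened box 3 instead, probability 0; weight (1/4)·0 = 0 each.
If it is in box 2 (prior 1/4): the host opened box 2, so this case is ruled out; weight (1/4)·0 = 0.
If it is in box 3 (prior 1/4): box 2 is the highest-numbered option available, probability 1; weight (1/4)·1 = 1/4.
The weights sum to 1/4.
So P(the gold coin in box 1 | the host opened box 2) = 0 / (1/4) = 0.

0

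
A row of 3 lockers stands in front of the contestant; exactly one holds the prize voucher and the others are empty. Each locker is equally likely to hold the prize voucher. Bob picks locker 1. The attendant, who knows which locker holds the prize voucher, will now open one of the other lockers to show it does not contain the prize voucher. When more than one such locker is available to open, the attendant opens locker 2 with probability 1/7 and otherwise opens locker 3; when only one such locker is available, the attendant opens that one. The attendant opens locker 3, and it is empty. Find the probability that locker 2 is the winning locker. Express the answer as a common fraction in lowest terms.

7/13

Consider each possible location of the prize voucher in turn.
If it is in locker 1 (prior 1/3): locker 2 is available but not opened, probability 6/7; weight (1/3)·(6/7) = 2/7.
If it is in locker 2 (prior 1/3): only locker 3 is available, probability 1; weight (1/3)·1 = 1/3.
If it is in locker 3 (prior 1/3): the attendant opened locker 3, so this case is ruled out; weight (1/3)·0 = 0.
The weights sum to 13/21.
So P(the prize voucher in locker 2 | the attendant opened locker 3) = (1/3) / (13/21) = 7/13.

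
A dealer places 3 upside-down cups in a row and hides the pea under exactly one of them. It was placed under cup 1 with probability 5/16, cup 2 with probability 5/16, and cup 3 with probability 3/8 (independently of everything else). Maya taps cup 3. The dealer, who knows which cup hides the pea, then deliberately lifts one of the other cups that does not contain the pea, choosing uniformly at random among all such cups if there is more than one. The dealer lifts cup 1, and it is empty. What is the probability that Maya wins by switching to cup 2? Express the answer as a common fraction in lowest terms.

Apply Bayes' rule, conditioning on where the pea actually is.
If it is under cup 1 (prior 5/16): the dealer opened cup 1, so this case is ruled out; weight (5/16)·0 = 0.
If it is under cup 2 (prior 5/16): the dealer has no choice, probability 1; weight (5/16)·1 = 5/16.
If it is under cup 3 (prior 3/8): the dealer has 2 equally likely choices, so probability 1/2; weight (3/8)·(1/2) = 3/16.
The weights sum to 1/2.
So P(the pea under cup 2 | the dealer opened cup 1) = (5/16) / (1/2) = 5/8.

5/8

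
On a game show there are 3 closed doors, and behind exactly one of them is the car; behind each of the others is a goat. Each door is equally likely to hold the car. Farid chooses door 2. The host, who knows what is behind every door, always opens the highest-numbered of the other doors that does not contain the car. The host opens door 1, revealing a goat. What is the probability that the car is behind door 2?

Consider each possible location of the car in turn.
If it is behind door 1 (prior 1/3): the host opened door 1, so this case is ruled out; weight (1/3)·0 = 0.
If it is behind door 2 (prior 1/3): the host would have opened door 3 instead, probability 0; weight (1/3)·0 = 0.
If it is behind door 3 (prior 1/3): door 1 is the highest-numbered option available, probability 1; weight (1/3)·1 = 1/3.
The weights sum to 1/3.
So P(the car behind door 2 | the host opened door 1) = 0 / (1/3) = 0.

0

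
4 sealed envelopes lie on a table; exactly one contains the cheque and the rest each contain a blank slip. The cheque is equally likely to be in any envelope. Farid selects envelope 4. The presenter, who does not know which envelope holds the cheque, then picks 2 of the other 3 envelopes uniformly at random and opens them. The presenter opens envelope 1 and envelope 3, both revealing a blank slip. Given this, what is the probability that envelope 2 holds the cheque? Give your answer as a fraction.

Apply Bayes' rule, conditioning on where the cheque actually is.
If it is in either of envelopes 1 and 3 (prior 1/4 each): that envelope was opened and seen not to hold the prize — ruled out; weight (1/4)·0 = 0 each.
If it is in either of envelopes 2 and 4 (prior 1/4 each): the presenter picks exactly this set with probability 1/3 regardless, and none is the prize; weight (1/4)·(1/3) = 1/12 each.
The weights sum to 1/6.
So P(the cheque in envelope 2 | the presenter opened envelope 1 and envelope 3) = (1/12) / (1/6) = 1/2.

1/2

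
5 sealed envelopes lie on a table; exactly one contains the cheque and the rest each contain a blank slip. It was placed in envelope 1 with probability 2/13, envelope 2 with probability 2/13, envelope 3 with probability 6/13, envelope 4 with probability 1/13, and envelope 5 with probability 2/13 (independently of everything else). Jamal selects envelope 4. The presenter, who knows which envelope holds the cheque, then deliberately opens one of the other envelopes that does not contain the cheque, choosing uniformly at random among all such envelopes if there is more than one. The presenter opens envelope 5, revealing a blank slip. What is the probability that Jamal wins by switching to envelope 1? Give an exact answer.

8/43

Consider each possible location of the cheque in turn.
If it is in either of envelopes 1 and 2 (prior 2/13 each): the presenter has 3 equally likely choices, so probability 1/3; weight (2/13)·(1/3) = 2/39 each.
If it is in envelope 3 (prior 6/13): the presenter has 3 equally likely choices, so probability 1/3; weight (6/13)·(1/3) = 2/13.
If it is in envelope 4 (prior 1/13): the presenter has 4 equally likely choices, so probability 1/4; weight (1/13)·(1/4) = 1/52.
If it is in envelope 5 (prior 2/13): the presenter opened envelope 5, so this case is ruled out; weight (2/13)·0 = 0.
The weights sum to 43/156.
So P(the cheque in envelope 1 | the presenter opened envelope 5) = (2/39) / (43/156) = 8/43.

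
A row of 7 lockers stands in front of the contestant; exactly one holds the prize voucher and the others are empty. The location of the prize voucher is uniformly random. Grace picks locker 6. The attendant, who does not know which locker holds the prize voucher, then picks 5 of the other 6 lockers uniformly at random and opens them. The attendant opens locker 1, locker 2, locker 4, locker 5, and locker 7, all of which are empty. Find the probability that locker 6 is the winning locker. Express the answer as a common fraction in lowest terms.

1/2

Apply Bayes' rule, conditioning on where the prize voucher actually is.
If it is in any of lockers 1, 2, 4, 5, and 7 (prior 1/7 each): that locker was opened and seen not to hold the prize — ruled out; weight (1/7)·0 = 0 each.
If it is in either of lockers 3 and 6 (prior 1/7 each): the attendant picks exactly this set with probability 1/6 regardless, and none is the prize; weight (1/7)·(1/6) = 1/42 each.
The weights sum to 1/21.
So P(the prize voucher in locker 6 | the attendant opened locker 1, locker 2, locker 4, locker 5, and locker 7) = (1/42) / (1/21) = 1/2.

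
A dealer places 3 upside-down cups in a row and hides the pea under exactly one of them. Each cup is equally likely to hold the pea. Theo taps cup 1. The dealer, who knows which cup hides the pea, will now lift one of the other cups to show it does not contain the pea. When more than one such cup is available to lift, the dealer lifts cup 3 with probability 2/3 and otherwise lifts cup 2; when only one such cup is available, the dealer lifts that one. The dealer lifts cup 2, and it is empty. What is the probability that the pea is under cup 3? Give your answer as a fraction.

3/4

Consider each possible location of the pea in turn.
If it is under cup 1 (prior 1/3): cup 3 is available but not opened, probability 1/3; weight (1/3)·(1/3) = 1/9.
If it is under cup 2 (prior 1/3): the dealer opened cup 2, so this case is ruled out; weight (1/3)·0 = 0.
If it is under cup 3 (prior 1/3): only cup 2 is available, probability 1; weight (1/3)·1 = 1/3.
The weights sum to 4/9.
So P(the pea under cup 3 | the dealer opened cup 2) = (1/3) / (4/9) = 3/4.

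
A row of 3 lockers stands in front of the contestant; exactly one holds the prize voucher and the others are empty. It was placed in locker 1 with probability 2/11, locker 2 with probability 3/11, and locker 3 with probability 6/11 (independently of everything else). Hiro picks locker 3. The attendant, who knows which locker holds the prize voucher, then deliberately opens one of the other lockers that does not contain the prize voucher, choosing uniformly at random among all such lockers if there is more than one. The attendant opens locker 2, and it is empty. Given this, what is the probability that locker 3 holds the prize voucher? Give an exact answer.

3/5

Condition on the true location of the prize voucher.
If it is in locker 1 (prior 2/11): the attendant has no choice, probability 1; weight (2/11)·1 = 2/11.
If it is in locker 2 (prior 3/11): the attendant opened locker 2, so this case is ruled out; weight (3/11)·0 = 0.
If it is in locker 3 (prior 6/11): the attendant has 2 equally likely choices, so probability 1/2; weight (6/11)·(1/2) = 3/11.
The weights sum to 5/11.
So P(the prize voucher in locker 3 | the attendant opened locker 2) = (3/11) / (5/11) = 3/5.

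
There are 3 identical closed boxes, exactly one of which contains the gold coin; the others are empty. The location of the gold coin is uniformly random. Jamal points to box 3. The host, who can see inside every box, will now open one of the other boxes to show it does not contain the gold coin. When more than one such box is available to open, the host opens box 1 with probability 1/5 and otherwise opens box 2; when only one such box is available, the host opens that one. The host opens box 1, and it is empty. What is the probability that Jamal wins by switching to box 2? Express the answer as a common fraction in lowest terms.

5/6

Condition on the true location of the gold coin.
If it is in box 1 (prior 1/3): the host opened box 1, so this case is ruled out; weight (1/3)·0 = 0.
If it is in box 2 (prior 1/3): only box 1 is available, probability 1; weight (1/3)·1 = 1/3.
If it is in box 3 (prior 1/3): box 1 is available, opened with probability 1/5; weight (1/3)·(1/5) = 1/15.
The weights sum to 2/5.
So P(the gold coin in box 2 | the host opened box 1) = (1/3) / (2/5) = 5/6.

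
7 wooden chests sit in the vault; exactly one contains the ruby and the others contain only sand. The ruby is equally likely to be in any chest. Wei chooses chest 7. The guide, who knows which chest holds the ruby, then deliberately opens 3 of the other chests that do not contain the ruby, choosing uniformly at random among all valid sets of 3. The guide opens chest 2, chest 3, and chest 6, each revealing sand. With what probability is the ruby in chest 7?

Apply Bayes' rule, conditioning on where the ruby actually is.
If it is in any of chests 1, 4, and 5 (prior 1/7 each): the guide has 10 equally likely choices, so probability 1/10; weight (1/7)·(1/10) = 1/70 each.
If it is in any of chests 2, 3, and 6 (prior 1/7 each): that chest was opened and seen not to hold the prize — ruled out; weight (1/7)·0 = 0 each.
If it is in chest 7 (prior 1/7): the guide has 20 equally likely choices, so probability 1/20; weight (1/7)·(1/20) = 1/140.
The weights sum to 1/20.
So P(the ruby in chest 7 | the guide opened chest 2, chest 3, and chest 6) = (1/140) / (1/20) = 1/7.

1/7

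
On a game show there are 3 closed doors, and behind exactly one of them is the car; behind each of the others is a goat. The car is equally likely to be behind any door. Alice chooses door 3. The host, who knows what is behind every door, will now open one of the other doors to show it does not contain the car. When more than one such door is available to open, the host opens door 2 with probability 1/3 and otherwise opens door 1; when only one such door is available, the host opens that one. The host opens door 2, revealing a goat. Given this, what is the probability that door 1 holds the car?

3/4

Apply Bayes' rule, conditioning on where the car actually is.
If it is behind door 1 (prior 1/3): only door 2 is available, probability 1; weight (1/3)·1 = 1/3.
If it is behind door 2 (prior 1/3): the host opened door 2, so this case is ruled out; weight (1/3)·0 = 0.
If it is behind door 3 (prior 1/3): door 2 is available, opened with probability 1/3; weight (1/3)·(1/3) = 1/9.
The weights sum to 4/9.
So P(the car behind door 1 | the host opened door 2) = (1/3) / (4/9) = 3/4.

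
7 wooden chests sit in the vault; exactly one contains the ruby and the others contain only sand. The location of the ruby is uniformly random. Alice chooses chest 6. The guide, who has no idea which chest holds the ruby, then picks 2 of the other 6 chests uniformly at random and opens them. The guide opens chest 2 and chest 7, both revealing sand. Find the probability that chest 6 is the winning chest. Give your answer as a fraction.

1/5

Condition on the true location of the ruby.
If it is in any of chests 1, 3, 4, 5, and 6 (prior 1/7 each): the guide picks exactly this set with probability 1/15 regardless, and none is the prize; weight (1/7)·(1/15) = 1/105 each.
If it is in either of chests 2 and 7 (prior 1/7 each): that chest was opened and seen not to hold the prize — ruled out; weight (1/7)·0 = 0 each.
The weights sum to 1/21.
So P(the ruby in chest 6 | the guide opened chest 2 and chest 7) = (1/105) / (1/21) = 1/5.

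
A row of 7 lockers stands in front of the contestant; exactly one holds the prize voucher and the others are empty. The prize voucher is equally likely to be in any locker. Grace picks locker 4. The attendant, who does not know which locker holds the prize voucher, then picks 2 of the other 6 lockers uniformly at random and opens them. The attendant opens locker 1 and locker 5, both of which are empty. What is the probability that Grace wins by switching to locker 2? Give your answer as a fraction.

Because the attendant chose which lockers to open without knowing where the prize voucher is, the choice is independent of the prize location. Learning that none of the 2 opened lockers holds the prize voucher simply rules out those 2 locations and leaves the remaining 5 lockers still equally likely by symmetry.
So P(the prize voucher in locker 2) = 1/5.

1/5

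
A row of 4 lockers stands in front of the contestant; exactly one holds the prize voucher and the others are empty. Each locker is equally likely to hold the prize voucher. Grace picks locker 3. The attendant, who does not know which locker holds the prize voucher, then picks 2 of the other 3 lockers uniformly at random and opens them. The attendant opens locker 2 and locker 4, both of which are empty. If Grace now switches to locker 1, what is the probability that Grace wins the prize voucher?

1/2

Apply Bayes' rule, conditioning on where the prize voucher actually is.
If it is in either of lockers 1 and 3 (prior 1/4 each): the attendant picks exactly this set with probability 1/3 regardless, and none is the prize; weight (1/4)·(1/3) = 1/12 each.
If it is in either of lockers 2 and 4 (prior 1/4 each): that locker was opened and seen not to hold the prize — ruled out; weight (1/4)·0 = 0 each.
The weights sum to 1/6.
So P(the prize voucher in locker 1 | the attendant opened locker 2 and locker 4) = (1/12) / (1/6) = 1/2.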